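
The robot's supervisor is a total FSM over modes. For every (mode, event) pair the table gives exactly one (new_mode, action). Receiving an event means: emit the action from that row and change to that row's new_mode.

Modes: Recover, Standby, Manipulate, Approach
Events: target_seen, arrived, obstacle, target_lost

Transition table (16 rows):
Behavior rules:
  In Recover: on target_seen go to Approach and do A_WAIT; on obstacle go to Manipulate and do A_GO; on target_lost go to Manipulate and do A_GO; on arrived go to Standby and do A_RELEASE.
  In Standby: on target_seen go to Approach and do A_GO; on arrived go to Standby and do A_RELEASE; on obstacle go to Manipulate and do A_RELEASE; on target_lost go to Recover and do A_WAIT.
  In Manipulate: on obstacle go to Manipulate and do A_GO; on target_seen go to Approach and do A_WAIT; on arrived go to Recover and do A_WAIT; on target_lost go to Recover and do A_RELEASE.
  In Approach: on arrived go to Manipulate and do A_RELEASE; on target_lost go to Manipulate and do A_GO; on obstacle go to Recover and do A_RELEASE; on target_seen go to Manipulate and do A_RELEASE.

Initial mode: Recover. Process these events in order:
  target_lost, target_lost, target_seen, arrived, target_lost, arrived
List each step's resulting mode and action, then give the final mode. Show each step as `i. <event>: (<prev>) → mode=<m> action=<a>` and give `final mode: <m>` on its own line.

final mode: Standby

1. target_lost: (Recover) → mode=Manipulate action=A_GO
2. target_lost: (Manipulate) → mode=Recover action=A_RELEASE
3. target_seen: (Recover) → mode=Approach action=A_WAIT
4. arrived: (Approach) → mode=Manipulate action=A_RELEASE
5. target_lost: (Manipulate) → mode=Recover action=A_RELEASE
6. arrived: (Recover) → mode=Standby action=A_RELEASE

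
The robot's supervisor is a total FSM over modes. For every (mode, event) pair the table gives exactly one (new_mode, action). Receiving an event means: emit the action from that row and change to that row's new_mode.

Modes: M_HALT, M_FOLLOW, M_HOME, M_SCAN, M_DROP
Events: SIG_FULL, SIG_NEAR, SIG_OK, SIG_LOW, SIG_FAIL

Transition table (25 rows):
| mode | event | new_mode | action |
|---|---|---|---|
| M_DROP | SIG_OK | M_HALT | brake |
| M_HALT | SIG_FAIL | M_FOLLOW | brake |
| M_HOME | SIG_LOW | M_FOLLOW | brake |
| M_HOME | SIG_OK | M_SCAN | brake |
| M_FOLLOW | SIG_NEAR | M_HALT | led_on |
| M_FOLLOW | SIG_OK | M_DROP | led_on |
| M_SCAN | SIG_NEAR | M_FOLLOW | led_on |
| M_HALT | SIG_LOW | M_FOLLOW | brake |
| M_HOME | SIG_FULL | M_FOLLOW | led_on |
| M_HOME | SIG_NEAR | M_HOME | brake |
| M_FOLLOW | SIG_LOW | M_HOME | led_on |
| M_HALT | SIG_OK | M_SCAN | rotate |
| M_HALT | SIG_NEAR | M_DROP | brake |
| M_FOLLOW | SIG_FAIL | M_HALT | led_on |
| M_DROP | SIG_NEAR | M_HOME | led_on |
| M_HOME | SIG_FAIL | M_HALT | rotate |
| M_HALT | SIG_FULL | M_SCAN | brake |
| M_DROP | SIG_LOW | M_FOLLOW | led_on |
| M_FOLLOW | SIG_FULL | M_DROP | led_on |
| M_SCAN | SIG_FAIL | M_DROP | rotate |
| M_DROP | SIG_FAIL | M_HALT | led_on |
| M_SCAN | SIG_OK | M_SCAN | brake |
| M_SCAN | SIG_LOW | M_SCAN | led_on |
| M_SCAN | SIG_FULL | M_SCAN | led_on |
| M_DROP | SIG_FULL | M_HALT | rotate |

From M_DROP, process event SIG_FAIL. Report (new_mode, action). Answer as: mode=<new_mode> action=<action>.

mode=M_HALT action=led_on

current mode = M_DROP; filter table to that mode:
  (M_DROP, SIG_OK) → (M_HALT, brake)
  (M_DROP, SIG_NEAR) → (M_HOME, led_on)
  (M_DROP, SIG_LOW) → (M_FOLLOW, led_on)
  (M_DROP, SIG_FAIL) → (M_HALT, led_on)  ← event matches
  (M_DROP, SIG_FULL) → (M_HALT, rotate)
event = SIG_FAIL selects (M_HALT, led_on)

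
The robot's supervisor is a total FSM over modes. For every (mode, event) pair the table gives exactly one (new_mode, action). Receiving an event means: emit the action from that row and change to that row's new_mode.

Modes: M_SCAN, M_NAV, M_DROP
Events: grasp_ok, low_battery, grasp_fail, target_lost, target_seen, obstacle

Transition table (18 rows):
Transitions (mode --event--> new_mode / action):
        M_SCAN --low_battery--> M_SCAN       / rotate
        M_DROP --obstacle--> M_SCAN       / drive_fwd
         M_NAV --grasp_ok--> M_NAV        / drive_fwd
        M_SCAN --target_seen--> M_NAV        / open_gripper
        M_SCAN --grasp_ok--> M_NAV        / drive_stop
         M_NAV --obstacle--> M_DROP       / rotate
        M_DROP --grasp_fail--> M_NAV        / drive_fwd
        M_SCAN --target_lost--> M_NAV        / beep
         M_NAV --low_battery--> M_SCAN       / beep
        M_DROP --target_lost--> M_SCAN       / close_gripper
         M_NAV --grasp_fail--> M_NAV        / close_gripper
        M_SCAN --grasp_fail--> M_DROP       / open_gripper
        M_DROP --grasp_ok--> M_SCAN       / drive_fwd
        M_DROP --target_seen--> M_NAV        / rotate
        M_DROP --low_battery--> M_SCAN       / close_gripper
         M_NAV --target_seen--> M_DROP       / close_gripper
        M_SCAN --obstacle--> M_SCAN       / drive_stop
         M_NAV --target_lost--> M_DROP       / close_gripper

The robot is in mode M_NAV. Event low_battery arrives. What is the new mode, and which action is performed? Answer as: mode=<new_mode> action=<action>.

current mode = M_NAV; filter table to that mode:
  (M_NAV, grasp_ok) → (M_NAV, drive_fwd)
  (M_NAV, obstacle) → (M_DROP, rotate)
  (M_NAV, low_battery) → (M_SCAN, beep)  ← event matches
  (M_NAV, grasp_fail) → (M_NAV, close_gripper)
  (M_NAV, target_seen) → (M_DROP, close_gripper)
  (M_NAV, target_lost) → (M_DROP, close_gripper)
event = low_battery selects (M_SCAN, beep)

mode=M_SCAN action=beep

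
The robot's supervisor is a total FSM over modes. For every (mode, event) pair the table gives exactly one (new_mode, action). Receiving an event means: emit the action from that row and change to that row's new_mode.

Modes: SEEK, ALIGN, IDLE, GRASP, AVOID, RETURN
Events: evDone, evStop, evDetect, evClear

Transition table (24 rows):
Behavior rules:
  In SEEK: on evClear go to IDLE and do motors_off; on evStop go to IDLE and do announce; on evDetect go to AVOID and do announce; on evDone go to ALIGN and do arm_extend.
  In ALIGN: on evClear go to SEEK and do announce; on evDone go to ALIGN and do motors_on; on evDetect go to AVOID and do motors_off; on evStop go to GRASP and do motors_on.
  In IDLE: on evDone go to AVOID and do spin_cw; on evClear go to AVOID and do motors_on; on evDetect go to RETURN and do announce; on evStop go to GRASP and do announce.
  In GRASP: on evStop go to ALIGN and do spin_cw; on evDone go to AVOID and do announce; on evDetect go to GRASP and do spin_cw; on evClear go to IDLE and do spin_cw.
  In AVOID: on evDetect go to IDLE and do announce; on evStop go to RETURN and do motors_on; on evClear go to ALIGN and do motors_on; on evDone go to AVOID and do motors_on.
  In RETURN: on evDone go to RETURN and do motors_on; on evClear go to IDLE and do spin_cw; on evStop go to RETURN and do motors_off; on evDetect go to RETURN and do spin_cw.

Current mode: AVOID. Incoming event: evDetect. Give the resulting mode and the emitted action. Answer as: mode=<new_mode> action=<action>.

mode=IDLE action=announce

current mode = AVOID; filter table to that mode:
  (AVOID, evDetect) → (IDLE, announce)  ← event matches
  (AVOID, evStop) → (RETURN, motors_on)
  (AVOID, evClear) → (ALIGN, motors_on)
  (AVOID, evDone) → (AVOID, motors_on)
event = evDetect selects (IDLE, announce)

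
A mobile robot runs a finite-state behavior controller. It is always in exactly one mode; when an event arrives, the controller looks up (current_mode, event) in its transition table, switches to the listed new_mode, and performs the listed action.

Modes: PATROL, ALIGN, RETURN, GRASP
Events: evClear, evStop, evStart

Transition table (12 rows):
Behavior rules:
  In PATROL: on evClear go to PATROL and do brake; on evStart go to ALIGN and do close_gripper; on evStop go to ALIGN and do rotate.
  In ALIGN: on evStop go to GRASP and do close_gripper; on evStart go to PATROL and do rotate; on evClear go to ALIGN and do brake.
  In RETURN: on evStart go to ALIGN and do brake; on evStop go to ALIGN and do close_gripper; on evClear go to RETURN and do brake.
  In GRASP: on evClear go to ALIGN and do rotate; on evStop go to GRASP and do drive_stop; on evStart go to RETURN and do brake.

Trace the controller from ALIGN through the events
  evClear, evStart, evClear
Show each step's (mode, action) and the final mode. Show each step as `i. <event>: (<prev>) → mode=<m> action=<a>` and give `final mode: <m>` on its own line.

final mode: PATROL

1. evClear: (ALIGN) → mode=ALIGN action=brake
2. evStart: (ALIGN) → mode=PATROL action=rotate
3. evClear: (PATROL) → mode=PATROL action=brake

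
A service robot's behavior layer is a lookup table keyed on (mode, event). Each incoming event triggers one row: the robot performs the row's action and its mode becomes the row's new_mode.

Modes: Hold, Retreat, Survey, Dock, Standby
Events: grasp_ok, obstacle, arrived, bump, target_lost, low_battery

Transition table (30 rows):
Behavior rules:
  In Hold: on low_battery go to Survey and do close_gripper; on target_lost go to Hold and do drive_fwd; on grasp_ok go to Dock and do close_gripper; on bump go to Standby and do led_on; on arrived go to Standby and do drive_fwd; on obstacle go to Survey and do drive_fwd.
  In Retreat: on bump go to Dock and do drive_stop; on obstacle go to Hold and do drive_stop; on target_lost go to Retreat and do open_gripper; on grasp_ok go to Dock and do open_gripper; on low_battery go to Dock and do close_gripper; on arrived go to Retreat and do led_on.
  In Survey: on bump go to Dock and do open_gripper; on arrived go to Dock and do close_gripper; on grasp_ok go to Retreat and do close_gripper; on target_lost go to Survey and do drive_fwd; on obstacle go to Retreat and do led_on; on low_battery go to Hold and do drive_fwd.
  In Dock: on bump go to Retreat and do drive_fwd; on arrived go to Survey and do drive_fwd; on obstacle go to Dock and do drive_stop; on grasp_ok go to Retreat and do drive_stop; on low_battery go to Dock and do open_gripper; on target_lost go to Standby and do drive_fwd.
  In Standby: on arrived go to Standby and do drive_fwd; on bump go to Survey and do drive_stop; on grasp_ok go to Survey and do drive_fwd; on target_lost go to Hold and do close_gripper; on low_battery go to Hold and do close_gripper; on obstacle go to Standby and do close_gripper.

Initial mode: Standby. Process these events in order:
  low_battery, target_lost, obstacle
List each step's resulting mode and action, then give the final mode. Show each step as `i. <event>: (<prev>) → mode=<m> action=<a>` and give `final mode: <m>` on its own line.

1. low_battery: (Standby) → mode=Hold action=close_gripper
2. target_lost: (Hold) → mode=Hold action=drive_fwd
3. obstacle: (Hold) → mode=Survey action=drive_fwd

final mode: Survey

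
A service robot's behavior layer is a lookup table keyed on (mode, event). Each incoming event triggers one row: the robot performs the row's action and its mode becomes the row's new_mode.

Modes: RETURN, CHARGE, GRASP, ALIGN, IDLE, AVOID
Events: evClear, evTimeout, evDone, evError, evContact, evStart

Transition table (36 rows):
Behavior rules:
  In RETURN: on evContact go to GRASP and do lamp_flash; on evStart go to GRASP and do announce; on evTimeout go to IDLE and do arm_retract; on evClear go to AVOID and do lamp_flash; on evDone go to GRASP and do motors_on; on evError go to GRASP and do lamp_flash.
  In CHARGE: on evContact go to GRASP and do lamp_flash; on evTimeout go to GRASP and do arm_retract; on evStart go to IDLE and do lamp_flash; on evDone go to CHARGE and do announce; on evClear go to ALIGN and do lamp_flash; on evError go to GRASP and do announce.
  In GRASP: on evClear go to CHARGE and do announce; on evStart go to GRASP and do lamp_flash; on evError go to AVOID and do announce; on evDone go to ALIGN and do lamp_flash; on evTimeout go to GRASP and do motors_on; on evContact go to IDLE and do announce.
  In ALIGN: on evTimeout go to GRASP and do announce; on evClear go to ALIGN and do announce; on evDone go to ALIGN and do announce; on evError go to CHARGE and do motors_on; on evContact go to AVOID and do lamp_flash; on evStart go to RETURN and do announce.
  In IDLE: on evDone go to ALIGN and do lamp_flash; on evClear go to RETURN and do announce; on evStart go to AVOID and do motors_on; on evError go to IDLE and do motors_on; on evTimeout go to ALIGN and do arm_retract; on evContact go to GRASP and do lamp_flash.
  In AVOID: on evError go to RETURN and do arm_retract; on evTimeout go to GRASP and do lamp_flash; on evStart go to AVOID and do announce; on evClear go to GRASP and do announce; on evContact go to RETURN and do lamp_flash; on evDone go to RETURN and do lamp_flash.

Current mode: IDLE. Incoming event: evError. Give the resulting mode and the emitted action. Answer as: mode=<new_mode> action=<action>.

mode=IDLE action=motors_on

current mode = IDLE; filter table to that mode:
  (IDLE, evDone) → (ALIGN, lamp_flash)
  (IDLE, evClear) → (RETURN, announce)
  (IDLE, evStart) → (AVOID, motors_on)
  (IDLE, evError) → (IDLE, motors_on)  ← event matches
  (IDLE, evTimeout) → (ALIGN, arm_retract)
  (IDLE, evContact) → (GRASP, lamp_flash)
event = evError selects (IDLE, motors_on)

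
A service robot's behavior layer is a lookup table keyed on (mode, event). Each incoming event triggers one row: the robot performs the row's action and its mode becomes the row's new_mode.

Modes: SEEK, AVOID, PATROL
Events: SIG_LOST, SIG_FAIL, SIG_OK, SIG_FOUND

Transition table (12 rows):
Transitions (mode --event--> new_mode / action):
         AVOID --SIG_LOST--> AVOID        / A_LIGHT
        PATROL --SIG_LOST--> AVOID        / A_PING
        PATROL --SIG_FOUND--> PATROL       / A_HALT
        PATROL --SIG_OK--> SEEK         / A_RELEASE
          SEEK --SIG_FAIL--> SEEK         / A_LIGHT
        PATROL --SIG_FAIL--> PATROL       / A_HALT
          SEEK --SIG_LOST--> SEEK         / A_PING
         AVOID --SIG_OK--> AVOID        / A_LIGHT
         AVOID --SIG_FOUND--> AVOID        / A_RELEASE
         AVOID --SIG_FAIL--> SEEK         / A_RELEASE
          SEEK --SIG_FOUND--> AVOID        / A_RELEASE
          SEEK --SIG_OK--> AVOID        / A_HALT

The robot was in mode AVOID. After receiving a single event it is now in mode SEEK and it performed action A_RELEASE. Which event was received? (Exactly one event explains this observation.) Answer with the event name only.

try SIG_LOST: (AVOID, SIG_LOST) → (AVOID, A_LIGHT)
try SIG_FAIL: (AVOID, SIG_FAIL) → (SEEK, A_RELEASE)  ← matches
try SIG_OK: (AVOID, SIG_OK) → (AVOID, A_LIGHT)
try SIG_FOUND: (AVOID, SIG_FOUND) → (AVOID, A_RELEASE)

SIG_FAIL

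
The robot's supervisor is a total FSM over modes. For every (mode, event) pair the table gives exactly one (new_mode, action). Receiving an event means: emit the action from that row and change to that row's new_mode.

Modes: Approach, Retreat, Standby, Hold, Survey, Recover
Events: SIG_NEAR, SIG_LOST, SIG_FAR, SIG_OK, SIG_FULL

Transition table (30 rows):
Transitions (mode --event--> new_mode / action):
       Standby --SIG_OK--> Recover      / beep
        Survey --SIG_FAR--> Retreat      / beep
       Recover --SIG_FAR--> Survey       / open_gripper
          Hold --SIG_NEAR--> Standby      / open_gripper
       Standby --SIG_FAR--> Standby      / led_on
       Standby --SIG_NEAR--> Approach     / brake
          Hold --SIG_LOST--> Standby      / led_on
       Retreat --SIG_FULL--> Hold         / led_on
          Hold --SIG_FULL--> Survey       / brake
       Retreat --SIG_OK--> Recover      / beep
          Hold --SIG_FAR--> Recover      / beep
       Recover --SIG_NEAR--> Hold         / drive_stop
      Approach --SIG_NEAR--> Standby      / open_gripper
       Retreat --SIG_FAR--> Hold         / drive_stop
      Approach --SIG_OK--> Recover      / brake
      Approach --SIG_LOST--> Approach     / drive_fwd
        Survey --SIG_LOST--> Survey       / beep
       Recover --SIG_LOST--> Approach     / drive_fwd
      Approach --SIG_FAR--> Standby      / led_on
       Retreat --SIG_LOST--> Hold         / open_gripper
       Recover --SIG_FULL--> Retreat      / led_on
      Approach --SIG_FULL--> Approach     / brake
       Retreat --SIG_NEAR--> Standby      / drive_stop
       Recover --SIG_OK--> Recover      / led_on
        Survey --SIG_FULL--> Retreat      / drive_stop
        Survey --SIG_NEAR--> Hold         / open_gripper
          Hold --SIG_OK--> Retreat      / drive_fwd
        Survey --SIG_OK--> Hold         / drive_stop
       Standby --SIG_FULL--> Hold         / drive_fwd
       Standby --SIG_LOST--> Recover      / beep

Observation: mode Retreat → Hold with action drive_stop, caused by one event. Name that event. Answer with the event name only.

try SIG_NEAR: (Retreat, SIG_NEAR) → (Standby, drive_stop)
try SIG_LOST: (Retreat, SIG_LOST) → (Hold, open_gripper)
try SIG_FAR: (Retreat, SIG_FAR) → (Hold, drive_stop)  ← matches
try SIG_OK: (Retreat, SIG_OK) → (Recover, beep)
try SIG_FULL: (Retreat, SIG_FULL) → (Hold, led_on)

SIG_FAR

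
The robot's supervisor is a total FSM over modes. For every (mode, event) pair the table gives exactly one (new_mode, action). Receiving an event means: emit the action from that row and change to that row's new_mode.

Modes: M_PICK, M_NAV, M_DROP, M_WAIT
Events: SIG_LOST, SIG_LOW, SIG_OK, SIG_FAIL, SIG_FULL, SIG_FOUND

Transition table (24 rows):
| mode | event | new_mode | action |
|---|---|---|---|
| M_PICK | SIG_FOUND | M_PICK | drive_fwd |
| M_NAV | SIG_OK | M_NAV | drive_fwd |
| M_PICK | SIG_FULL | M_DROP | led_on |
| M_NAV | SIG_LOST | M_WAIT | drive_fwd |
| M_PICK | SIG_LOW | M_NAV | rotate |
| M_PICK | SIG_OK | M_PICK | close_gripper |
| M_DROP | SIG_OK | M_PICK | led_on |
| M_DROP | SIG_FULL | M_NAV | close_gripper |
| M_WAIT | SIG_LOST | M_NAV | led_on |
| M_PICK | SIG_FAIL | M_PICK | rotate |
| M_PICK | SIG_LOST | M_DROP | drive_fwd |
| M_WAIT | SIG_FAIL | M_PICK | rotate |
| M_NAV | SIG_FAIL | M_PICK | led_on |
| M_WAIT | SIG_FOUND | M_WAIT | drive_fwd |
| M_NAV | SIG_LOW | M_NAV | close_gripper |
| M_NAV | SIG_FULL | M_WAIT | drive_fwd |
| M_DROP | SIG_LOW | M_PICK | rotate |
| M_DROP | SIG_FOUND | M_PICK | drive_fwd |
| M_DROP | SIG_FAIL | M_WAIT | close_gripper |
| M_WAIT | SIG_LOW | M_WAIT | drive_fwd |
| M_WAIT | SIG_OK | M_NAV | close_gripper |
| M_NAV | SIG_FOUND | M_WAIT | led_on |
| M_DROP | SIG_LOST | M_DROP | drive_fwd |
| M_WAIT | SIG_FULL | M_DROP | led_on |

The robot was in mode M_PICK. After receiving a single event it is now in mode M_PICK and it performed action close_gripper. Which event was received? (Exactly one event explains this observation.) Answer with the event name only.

SIG_OK

try SIG_LOST: (M_PICK, SIG_LOST) → (M_DROP, drive_fwd)
try SIG_LOW: (M_PICK, SIG_LOW) → (M_NAV, rotate)
try SIG_OK: (M_PICK, SIG_OK) → (M_PICK, close_gripper)  ← matches
try SIG_FAIL: (M_PICK, SIG_FAIL) → (M_PICK, rotate)
try SIG_FULL: (M_PICK, SIG_FULL) → (M_DROP, led_on)
try SIG_FOUND: (M_PICK, SIG_FOUND) → (M_PICK, drive_fwd)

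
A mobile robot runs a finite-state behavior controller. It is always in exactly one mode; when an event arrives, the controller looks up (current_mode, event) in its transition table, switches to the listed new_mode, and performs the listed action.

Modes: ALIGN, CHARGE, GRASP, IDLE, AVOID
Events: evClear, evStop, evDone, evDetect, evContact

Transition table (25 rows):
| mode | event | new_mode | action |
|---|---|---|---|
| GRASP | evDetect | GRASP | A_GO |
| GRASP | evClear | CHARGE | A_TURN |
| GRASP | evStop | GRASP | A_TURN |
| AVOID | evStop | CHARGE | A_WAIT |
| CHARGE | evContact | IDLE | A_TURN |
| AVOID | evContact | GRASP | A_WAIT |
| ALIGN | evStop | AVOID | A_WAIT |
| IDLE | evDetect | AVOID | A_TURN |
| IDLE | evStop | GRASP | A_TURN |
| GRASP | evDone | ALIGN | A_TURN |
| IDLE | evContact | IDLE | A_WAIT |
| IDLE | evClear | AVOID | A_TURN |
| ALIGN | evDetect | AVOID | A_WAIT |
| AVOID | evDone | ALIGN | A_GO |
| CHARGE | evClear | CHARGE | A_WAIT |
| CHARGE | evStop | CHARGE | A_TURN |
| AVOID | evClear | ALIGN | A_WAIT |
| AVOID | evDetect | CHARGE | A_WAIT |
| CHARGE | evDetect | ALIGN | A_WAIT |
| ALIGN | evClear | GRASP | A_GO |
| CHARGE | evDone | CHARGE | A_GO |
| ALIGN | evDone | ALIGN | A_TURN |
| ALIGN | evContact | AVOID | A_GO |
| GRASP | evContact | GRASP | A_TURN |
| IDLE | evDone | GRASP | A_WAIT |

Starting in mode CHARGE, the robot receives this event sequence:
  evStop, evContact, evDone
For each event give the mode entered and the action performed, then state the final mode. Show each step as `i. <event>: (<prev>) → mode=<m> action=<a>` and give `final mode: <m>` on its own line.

1. evStop: (CHARGE) → mode=CHARGE action=A_TURN
2. evContact: (CHARGE) → mode=IDLE action=A_TURN
3. evDone: (IDLE) → mode=GRASP action=A_WAIT

final mode: GRASP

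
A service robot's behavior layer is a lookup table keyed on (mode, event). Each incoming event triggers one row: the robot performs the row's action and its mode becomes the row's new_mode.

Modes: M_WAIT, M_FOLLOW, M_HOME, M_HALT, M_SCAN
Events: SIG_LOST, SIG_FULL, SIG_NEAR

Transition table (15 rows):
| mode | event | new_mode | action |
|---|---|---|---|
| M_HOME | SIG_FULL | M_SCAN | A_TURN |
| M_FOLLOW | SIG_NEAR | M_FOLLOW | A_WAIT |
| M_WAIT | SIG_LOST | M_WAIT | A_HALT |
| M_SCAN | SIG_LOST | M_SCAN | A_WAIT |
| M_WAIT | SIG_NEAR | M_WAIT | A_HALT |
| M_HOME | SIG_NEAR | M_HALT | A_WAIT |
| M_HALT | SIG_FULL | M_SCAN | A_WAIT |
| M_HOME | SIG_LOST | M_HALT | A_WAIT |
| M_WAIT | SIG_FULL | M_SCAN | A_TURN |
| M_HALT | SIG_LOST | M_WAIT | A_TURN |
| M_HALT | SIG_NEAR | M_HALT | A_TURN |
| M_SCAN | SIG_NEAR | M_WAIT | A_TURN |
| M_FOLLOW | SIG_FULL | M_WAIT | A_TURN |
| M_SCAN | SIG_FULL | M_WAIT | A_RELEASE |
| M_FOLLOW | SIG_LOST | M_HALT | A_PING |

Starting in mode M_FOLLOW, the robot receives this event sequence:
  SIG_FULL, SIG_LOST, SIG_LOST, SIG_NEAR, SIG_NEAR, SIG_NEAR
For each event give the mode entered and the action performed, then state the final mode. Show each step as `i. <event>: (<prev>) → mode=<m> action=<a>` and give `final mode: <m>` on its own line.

1. SIG_FULL: (M_FOLLOW) → mode=M_WAIT action=A_TURN
2. SIG_LOST: (M_WAIT) → mode=M_WAIT action=A_HALT
3. SIG_LOST: (M_WAIT) → mode=M_WAIT action=A_HALT
4. SIG_NEAR: (M_WAIT) → mode=M_WAIT action=A_HALT
5. SIG_NEAR: (M_WAIT) → mode=M_WAIT action=A_HALT
6. SIG_NEAR: (M_WAIT) → mode=M_WAIT action=A_HALT

final mode: M_WAIT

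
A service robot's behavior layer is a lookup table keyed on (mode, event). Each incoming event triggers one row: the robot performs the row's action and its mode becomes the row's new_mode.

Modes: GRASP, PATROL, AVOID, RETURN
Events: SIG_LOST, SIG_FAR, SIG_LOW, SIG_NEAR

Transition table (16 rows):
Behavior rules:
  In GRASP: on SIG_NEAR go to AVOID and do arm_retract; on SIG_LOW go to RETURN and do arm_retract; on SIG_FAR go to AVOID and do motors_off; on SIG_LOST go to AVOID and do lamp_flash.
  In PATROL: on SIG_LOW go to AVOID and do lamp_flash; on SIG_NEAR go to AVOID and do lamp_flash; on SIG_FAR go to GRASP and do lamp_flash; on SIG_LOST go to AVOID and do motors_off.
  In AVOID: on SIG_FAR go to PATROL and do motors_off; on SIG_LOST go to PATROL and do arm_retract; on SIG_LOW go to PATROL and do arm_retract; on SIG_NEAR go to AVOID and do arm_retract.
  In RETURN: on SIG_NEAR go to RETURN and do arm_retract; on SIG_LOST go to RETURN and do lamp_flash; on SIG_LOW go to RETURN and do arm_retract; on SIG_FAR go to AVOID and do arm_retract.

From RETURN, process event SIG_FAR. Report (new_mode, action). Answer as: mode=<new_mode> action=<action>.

current mode = RETURN; filter table to that mode:
  (RETURN, SIG_NEAR) → (RETURN, arm_retract)
  (RETURN, SIG_LOST) → (RETURN, lamp_flash)
  (RETURN, SIG_LOW) → (RETURN, arm_retract)
  (RETURN, SIG_FAR) → (AVOID, arm_retract)  ← event matches
event = SIG_FAR selects (AVOID, arm_retract)

mode=AVOID action=arm_retract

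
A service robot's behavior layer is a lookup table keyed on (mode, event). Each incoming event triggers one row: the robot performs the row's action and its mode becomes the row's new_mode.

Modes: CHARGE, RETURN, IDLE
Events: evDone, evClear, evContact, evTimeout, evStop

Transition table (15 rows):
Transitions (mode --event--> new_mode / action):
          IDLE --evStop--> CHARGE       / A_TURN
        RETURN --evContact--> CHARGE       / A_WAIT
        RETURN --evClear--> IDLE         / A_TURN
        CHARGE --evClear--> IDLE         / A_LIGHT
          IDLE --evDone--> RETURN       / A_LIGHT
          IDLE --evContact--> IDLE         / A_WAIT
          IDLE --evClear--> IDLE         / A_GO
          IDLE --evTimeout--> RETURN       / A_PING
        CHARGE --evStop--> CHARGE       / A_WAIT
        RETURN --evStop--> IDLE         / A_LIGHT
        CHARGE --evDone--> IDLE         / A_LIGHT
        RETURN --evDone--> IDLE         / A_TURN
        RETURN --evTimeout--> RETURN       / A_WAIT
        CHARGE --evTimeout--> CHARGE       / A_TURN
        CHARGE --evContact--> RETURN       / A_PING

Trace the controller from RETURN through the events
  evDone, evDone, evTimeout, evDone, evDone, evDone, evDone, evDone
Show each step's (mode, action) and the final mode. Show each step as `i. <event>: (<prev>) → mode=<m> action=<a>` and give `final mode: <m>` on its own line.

final mode: IDLE

1. evDone: (RETURN) → mode=IDLE action=A_TURN
2. evDone: (IDLE) → mode=RETURN action=A_LIGHT
3. evTimeout: (RETURN) → mode=RETURN action=A_WAIT
4. evDone: (RETURN) → mode=IDLE action=A_TURN
5. evDone: (IDLE) → mode=RETURN action=A_LIGHT
6. evDone: (RETURN) → mode=IDLE action=A_TURN
7. evDone: (IDLE) → mode=RETURN action=A_LIGHT
8. evDone: (RETURN) → mode=IDLE action=A_TURN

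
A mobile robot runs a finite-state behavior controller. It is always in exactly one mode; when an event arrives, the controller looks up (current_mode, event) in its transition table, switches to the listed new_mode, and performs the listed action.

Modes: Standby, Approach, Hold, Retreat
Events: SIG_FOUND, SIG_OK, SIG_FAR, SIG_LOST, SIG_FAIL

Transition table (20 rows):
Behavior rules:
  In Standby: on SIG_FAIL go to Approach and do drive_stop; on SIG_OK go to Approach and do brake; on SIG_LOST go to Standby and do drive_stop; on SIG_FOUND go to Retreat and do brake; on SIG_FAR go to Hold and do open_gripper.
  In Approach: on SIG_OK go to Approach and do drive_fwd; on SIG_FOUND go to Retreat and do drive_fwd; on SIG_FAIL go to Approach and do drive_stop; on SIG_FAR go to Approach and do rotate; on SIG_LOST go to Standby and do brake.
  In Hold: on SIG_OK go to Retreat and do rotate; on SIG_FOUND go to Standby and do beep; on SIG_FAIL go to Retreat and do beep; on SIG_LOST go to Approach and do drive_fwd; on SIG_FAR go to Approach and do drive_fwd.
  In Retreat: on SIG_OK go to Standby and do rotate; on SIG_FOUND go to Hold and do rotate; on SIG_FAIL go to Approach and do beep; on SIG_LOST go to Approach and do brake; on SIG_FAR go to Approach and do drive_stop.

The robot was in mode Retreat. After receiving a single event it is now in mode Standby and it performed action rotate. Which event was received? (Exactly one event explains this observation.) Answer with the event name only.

SIG_OK

try SIG_FOUND: (Retreat, SIG_FOUND) → (Hold, rotate)
try SIG_OK: (Retreat, SIG_OK) → (Standby, rotate)  ← matches
try SIG_FAR: (Retreat, SIG_FAR) → (Approach, drive_stop)
try SIG_LOST: (Retreat, SIG_LOST) → (Approach, brake)
try SIG_FAIL: (Retreat, SIG_FAIL) → (Approach, beep)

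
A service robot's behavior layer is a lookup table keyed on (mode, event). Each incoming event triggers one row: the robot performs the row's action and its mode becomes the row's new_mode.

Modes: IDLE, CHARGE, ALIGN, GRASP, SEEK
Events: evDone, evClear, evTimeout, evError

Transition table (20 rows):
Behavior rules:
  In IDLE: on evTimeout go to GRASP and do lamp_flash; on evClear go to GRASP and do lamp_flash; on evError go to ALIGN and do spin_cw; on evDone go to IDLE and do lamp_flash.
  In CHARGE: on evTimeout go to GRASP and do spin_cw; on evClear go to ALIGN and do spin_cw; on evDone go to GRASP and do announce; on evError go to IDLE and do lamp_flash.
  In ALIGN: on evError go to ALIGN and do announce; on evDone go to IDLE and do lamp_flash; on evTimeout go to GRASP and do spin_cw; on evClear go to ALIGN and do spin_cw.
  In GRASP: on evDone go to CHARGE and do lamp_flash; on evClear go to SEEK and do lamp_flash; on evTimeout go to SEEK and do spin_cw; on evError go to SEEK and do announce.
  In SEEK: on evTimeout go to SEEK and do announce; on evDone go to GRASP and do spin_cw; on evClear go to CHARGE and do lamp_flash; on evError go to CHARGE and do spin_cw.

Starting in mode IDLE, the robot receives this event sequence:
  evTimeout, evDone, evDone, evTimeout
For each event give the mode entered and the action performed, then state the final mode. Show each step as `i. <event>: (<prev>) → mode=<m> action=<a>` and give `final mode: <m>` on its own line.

1. evTimeout: (IDLE) → mode=GRASP action=lamp_flash
2. evDone: (GRASP) → mode=CHARGE action=lamp_flash
3. evDone: (CHARGE) → mode=GRASP action=announce
4. evTimeout: (GRASP) → mode=SEEK action=spin_cw

final mode: SEEK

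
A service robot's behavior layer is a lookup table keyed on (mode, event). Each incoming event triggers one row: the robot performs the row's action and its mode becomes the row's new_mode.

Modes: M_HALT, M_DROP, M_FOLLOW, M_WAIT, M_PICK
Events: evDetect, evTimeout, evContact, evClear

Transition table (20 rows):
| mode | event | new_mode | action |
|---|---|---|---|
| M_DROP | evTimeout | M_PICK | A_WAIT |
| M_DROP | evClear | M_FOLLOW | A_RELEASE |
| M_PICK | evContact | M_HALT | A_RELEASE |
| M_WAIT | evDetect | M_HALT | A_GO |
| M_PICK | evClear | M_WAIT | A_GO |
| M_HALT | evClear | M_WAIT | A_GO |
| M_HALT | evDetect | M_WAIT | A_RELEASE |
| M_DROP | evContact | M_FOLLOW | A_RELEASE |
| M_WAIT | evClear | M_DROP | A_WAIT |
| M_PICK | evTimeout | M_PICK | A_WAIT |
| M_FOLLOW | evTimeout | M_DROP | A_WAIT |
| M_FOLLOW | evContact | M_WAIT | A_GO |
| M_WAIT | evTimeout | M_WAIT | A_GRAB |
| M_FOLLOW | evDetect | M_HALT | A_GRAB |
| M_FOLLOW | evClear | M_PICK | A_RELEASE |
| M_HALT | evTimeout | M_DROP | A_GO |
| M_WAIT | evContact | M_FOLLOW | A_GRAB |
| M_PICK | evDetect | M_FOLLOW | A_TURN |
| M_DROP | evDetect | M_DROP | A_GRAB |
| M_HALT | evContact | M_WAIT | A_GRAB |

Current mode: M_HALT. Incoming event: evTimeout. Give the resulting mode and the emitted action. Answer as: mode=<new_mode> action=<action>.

current mode = M_HALT; filter table to that mode:
  (M_HALT, evClear) → (M_WAIT, A_GO)
  (M_HALT, evDetect) → (M_WAIT, A_RELEASE)
  (M_HALT, evTimeout) → (M_DROP, A_GO)  ← event matches
  (M_HALT, evContact) → (M_WAIT, A_GRAB)
event = evTimeout selects (M_DROP, A_GO)

mode=M_DROP action=A_GO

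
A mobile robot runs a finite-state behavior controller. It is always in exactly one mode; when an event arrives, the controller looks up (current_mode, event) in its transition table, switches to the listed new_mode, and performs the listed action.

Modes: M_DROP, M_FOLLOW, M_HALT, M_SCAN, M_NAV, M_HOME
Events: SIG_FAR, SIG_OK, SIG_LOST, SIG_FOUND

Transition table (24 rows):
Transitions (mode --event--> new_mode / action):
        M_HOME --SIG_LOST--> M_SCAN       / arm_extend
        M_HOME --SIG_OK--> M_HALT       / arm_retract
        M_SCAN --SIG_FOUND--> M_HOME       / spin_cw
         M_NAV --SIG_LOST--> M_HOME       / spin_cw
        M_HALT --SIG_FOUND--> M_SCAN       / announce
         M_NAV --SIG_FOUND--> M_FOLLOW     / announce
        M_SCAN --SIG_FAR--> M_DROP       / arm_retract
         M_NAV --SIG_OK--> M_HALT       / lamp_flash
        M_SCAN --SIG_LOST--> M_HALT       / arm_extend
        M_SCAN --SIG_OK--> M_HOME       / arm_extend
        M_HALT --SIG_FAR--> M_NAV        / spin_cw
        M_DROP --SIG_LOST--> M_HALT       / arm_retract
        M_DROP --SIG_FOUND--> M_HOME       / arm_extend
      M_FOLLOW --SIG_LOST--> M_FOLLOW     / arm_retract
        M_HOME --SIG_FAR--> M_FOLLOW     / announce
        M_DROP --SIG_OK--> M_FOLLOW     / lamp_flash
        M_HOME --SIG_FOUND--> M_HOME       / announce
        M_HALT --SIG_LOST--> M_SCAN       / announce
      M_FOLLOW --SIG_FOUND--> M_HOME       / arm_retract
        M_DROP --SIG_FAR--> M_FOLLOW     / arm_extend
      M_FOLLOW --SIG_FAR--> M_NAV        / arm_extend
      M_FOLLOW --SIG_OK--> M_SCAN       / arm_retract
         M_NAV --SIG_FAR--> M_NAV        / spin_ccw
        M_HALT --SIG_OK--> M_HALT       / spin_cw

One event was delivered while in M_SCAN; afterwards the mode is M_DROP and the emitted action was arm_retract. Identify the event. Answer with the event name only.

SIG_FAR

try SIG_FAR: (M_SCAN, SIG_FAR) → (M_DROP, arm_retract)  ← matches
try SIG_OK: (M_SCAN, SIG_OK) → (M_HOME, arm_extend)
try SIG_LOST: (M_SCAN, SIG_LOST) → (M_HALT, arm_extend)
try SIG_FOUND: (M_SCAN, SIG_FOUND) → (M_HOME, spin_cw)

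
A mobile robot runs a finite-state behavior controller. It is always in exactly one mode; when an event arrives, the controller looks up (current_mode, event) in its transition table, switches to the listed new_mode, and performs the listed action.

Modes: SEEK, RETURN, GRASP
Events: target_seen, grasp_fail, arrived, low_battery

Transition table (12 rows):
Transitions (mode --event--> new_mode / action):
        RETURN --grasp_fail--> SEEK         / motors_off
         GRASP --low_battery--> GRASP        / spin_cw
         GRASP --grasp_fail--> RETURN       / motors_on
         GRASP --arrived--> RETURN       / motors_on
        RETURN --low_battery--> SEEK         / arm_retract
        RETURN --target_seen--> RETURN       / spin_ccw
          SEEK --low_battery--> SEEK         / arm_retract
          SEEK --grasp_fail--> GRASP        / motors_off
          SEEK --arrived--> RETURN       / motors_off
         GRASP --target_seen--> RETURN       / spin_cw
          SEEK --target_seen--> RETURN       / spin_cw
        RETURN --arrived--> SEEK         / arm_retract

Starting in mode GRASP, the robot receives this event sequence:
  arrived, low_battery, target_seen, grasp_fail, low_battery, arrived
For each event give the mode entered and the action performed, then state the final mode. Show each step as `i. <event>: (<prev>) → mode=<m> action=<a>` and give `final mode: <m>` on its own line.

1. arrived: (GRASP) → mode=RETURN action=motors_on
2. low_battery: (RETURN) → mode=SEEK action=arm_retract
3. target_seen: (SEEK) → mode=RETURN action=spin_cw
4. grasp_fail: (RETURN) → mode=SEEK action=motors_off
5. low_battery: (SEEK) → mode=SEEK action=arm_retract
6. arrived: (SEEK) → mode=RETURN action=motors_off

final mode: RETURN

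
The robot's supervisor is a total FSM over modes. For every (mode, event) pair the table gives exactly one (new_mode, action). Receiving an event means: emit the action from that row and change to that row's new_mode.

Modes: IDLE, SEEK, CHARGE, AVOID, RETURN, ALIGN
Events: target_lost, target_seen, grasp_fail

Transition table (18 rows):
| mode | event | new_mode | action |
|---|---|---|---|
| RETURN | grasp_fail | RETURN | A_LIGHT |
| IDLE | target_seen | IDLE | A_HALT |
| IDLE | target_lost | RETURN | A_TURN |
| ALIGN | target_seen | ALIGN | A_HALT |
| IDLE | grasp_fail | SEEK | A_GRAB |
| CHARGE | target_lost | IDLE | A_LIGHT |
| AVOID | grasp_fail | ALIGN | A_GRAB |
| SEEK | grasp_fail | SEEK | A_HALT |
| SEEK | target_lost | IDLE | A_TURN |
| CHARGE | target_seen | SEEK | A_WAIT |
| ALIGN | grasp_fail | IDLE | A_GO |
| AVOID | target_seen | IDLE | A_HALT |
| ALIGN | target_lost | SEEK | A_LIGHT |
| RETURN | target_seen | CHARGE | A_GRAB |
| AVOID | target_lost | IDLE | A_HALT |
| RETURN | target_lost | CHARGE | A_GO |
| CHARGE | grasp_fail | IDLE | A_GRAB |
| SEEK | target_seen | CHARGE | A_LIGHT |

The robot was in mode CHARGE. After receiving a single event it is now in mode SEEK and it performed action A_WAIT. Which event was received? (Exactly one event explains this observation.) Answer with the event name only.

target_seen

try target_lost: (CHARGE, target_lost) → (IDLE, A_LIGHT)
try target_seen: (CHARGE, target_seen) → (SEEK, A_WAIT)  ← matches
try grasp_fail: (CHARGE, grasp_fail) → (IDLE, A_GRAB)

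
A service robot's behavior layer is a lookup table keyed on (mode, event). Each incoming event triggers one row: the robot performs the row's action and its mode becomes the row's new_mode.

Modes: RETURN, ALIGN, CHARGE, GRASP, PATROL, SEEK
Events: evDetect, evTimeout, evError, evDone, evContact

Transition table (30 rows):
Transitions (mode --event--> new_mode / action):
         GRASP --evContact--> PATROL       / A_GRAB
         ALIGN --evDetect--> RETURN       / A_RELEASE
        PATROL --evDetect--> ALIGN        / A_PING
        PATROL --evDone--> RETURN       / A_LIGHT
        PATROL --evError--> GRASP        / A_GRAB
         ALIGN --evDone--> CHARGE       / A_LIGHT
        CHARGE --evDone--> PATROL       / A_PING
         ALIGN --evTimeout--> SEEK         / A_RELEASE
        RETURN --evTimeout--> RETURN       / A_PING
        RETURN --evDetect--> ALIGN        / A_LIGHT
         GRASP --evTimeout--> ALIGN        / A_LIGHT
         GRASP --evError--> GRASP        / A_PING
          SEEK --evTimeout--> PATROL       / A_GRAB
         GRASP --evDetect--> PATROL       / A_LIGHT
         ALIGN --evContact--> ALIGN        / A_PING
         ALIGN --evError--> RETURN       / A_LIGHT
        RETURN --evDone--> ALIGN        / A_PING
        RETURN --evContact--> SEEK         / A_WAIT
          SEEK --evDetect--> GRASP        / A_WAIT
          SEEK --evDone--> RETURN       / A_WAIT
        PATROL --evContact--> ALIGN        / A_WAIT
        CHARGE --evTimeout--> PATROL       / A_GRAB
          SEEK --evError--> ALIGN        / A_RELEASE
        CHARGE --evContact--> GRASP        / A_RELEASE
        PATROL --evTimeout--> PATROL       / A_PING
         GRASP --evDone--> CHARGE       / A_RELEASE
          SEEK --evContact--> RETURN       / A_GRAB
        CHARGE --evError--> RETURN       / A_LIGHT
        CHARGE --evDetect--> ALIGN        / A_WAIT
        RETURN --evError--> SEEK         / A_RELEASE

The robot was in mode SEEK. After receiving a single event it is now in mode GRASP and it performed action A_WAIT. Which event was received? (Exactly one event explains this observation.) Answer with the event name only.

try evDetect: (SEEK, evDetect) → (GRASP, A_WAIT)  ← matches
try evTimeout: (SEEK, evTimeout) → (PATROL, A_GRAB)
try evError: (SEEK, evError) → (ALIGN, A_RELEASE)
try evDone: (SEEK, evDone) → (RETURN, A_WAIT)
try evContact: (SEEK, evContact) → (RETURN, A_GRAB)

evDetect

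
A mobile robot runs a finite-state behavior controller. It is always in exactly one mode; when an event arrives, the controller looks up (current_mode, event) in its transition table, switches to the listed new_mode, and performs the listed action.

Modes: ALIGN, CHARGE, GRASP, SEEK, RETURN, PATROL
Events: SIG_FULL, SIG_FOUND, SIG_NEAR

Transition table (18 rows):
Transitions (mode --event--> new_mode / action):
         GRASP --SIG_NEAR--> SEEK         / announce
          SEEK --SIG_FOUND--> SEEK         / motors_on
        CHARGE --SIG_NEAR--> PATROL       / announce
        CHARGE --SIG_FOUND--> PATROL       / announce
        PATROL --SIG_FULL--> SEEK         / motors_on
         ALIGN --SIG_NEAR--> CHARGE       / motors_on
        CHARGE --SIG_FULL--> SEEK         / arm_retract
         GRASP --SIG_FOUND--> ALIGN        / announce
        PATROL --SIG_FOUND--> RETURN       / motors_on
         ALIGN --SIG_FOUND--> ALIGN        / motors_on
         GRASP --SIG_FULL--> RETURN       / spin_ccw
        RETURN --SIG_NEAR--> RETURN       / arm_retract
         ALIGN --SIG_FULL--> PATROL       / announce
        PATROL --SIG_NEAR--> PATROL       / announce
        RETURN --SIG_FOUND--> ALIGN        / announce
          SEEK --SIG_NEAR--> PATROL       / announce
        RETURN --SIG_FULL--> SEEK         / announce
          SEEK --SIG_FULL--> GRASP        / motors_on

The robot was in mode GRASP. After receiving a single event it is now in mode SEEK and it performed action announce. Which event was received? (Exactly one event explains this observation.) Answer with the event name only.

SIG_NEAR

try SIG_FULL: (GRASP, SIG_FULL) → (RETURN, spin_ccw)
try SIG_FOUND: (GRASP, SIG_FOUND) → (ALIGN, announce)
try SIG_NEAR: (GRASP, SIG_NEAR) → (SEEK, announce)  ← matches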